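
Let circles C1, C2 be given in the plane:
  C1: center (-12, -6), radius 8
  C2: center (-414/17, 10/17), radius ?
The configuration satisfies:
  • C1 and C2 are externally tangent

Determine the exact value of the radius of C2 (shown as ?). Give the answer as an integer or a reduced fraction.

1. [ext C1·C2]  r_C2² + 16r_C2 − 132 = 0  ⇒  r_C2 = 6 (r>0 drops 1)

6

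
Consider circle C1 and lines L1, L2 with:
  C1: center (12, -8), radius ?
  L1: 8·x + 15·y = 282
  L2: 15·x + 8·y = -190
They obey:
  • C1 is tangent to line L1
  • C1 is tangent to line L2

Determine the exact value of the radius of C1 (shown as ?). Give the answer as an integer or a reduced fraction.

18

1. [C1‖L1]  r_C1² − 324 = 0  ⇒  r_C1 = 18 (r>0 drops 1)
2. [C1‖L2]  r_C1² − 324 = 0  ⇒  r_C1 = 18 (r>0 drops 1)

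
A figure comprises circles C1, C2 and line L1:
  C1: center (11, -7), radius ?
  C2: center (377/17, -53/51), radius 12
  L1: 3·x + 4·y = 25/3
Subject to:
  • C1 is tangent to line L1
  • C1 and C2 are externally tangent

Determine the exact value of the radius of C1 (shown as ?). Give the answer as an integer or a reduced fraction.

1. [C1‖L1]  r_C1² − 4/9 = 0  ⇒  r_C1 = 2/3 (r>0 drops 1)
2. [ext C1·C2]  r_C1² + 24r_C1 − 148/9 = 0  ⇒  r_C1 = 2/3 (r>0 drops 1)

2/3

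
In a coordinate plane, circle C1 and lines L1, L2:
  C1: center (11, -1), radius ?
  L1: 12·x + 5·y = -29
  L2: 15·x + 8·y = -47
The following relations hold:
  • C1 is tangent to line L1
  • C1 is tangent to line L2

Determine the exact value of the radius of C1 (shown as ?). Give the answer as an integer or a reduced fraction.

1. [C1‖L1]  r_C1² − 144 = 0  ⇒  r_C1 = 12 (r>0 drops 1)
2. [C1‖L2]  r_C1² − 144 = 0  ⇒  r_C1 = 12 (r>0 drops 1)

12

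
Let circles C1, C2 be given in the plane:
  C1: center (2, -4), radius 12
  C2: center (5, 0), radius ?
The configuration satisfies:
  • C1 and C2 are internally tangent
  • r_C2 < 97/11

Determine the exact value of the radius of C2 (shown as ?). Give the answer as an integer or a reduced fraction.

1. [int C1,C2]  r_C2² − 24r_C2 + 119 = 0  ⇒  r_C2 = 7 or 17
2. given r_C2 < 97/11: keep 7

7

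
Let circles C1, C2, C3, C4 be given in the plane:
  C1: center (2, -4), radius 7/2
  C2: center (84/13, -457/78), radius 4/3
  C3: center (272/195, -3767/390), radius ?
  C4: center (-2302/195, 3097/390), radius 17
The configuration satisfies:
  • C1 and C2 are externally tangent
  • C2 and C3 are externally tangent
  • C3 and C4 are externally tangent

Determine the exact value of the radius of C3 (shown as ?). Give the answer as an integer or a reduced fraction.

1. [ext C2·C3]  r_C3² + (8/3)r_C3 − 115/3 = 0  ⇒  r_C3 = 5 (r>0 drops 1)
2. [ext C3·C4]  r_C3² + 34r_C3 − 195 = 0  ⇒  r_C3 = 5 (r>0 drops 1)

5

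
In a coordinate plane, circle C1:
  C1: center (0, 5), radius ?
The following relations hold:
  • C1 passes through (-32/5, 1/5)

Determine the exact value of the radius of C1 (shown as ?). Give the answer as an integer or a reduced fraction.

1. [C1∋P]  r_C1² − 64 = 0  ⇒  r_C1 = 8 (r>0 drops 1)

8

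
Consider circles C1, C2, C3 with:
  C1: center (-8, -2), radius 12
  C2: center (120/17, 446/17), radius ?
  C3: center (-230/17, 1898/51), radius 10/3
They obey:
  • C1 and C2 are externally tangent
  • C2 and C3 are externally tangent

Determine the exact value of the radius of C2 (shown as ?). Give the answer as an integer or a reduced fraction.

20

1. [ext C1·C2]  r_C2² + 24r_C2 − 880 = 0  ⇒  r_C2 = 20 (r>0 drops 1)
2. [ext C2·C3]  r_C2² + (20/3)r_C2 − 1600/3 = 0  ⇒  r_C2 = 20 (r>0 drops 1)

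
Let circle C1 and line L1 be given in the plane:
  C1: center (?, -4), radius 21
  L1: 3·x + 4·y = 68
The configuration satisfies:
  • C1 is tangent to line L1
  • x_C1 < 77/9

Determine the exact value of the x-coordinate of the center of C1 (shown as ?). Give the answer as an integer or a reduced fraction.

-7

1. [C1‖L1]  x_C1² − 56x_C1 − 441 = 0  ⇒  x_C1 = -7 or 63
2. given x_C1 < 77/9: keep -7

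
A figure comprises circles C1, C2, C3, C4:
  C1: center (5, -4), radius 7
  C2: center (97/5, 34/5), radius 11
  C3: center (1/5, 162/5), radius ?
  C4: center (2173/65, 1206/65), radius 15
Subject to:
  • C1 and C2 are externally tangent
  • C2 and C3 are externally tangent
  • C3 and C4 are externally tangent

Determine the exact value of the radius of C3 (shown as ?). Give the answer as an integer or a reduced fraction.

1. [ext C2·C3]  r_C3² + 22r_C3 − 903 = 0  ⇒  r_C3 = 21 (r>0 drops 1)
2. [ext C3·C4]  r_C3² + 30r_C3 − 1071 = 0  ⇒  r_C3 = 21 (r>0 drops 1)

21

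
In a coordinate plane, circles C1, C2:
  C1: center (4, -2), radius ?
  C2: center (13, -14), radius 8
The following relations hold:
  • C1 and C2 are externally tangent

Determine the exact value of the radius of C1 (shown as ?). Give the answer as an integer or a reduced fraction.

7

1. [ext C1·C2]  r_C1² + 16r_C1 − 161 = 0  ⇒  r_C1 = 7 (r>0 drops 1)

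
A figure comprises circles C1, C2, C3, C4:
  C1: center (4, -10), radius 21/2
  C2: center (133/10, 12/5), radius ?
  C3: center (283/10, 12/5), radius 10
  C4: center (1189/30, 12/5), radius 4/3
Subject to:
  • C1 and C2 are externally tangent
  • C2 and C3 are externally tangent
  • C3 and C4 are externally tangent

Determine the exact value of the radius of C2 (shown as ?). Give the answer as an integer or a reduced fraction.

1. [ext C1·C2]  r_C2² + 21r_C2 − 130 = 0  ⇒  r_C2 = 5 (r>0 drops 1)
2. [ext C2·C3]  r_C2² + 20r_C2 − 125 = 0  ⇒  r_C2 = 5 (r>0 drops 1)

5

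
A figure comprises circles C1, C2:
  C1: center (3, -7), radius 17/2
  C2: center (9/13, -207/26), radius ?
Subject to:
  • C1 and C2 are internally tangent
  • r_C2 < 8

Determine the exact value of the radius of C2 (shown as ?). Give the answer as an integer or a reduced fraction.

1. [int C1,C2]  r_C2² − 17r_C2 + 66 = 0  ⇒  r_C2 = 6 or 11
2. given r_C2 < 8: keep 6

6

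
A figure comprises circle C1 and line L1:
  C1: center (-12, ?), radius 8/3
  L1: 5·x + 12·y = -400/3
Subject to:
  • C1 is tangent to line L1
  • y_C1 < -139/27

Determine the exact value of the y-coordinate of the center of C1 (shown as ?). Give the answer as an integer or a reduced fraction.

1. [C1‖L1]  y_C1² + (110/9)y_C1 + 29 = 0  ⇒  y_C1 = -9 or -29/9
2. given y_C1 < -139/27: keep -9

-9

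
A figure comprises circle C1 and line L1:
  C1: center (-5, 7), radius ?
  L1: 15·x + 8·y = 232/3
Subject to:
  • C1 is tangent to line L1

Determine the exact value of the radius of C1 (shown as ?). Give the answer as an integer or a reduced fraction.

1. [C1‖L1]  r_C1² − 289/9 = 0  ⇒  r_C1 = 17/3 (r>0 drops 1)

17/3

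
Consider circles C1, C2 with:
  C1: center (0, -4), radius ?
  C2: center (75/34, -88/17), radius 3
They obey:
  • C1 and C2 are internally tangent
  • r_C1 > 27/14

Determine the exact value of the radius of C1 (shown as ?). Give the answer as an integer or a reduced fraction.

1. [int C1,C2]  r_C1² − 6r_C1 + 11/4 = 0  ⇒  r_C1 = 1/2 or 11/2
2. given r_C1 > 27/14: keep 11/2

11/2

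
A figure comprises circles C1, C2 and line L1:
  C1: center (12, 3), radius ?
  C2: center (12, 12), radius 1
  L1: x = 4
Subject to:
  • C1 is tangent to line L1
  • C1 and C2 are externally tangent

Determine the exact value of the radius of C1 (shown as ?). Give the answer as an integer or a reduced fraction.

1. [C1‖L1]  r_C1² − 64 = 0  ⇒  r_C1 = 8 (r>0 drops 1)
2. [ext C1·C2]  r_C1² + 2r_C1 − 80 = 0  ⇒  r_C1 = 8 (r>0 drops 1)

8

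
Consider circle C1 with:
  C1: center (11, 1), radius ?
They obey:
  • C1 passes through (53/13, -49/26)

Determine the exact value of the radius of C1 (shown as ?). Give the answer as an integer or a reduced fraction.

15/2

1. [C1∋P]  r_C1² − 225/4 = 0  ⇒  r_C1 = 15/2 (r>0 drops 1)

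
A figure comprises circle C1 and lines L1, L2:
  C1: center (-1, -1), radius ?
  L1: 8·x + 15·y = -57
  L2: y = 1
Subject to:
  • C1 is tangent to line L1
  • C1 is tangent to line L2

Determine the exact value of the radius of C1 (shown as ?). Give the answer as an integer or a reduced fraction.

1. [C1‖L1]  r_C1² − 4 = 0  ⇒  r_C1 = 2 (r>0 drops 1)
2. [C1‖L2]  r_C1² − 4 = 0  ⇒  r_C1 = 2 (r>0 drops 1)

2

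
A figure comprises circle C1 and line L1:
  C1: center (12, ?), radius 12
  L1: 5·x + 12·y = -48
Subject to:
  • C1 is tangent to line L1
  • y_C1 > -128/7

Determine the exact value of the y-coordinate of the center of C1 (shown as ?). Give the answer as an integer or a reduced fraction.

4

1. [C1‖L1]  y_C1² + 18y_C1 − 88 = 0  ⇒  y_C1 = -22 or 4
2. given y_C1 > -128/7: keep 4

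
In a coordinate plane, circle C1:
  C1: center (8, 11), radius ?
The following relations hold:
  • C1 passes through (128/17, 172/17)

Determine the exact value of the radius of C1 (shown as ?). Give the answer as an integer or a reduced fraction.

1. [C1∋P]  r_C1² − 1 = 0  ⇒  r_C1 = 1 (r>0 drops 1)

1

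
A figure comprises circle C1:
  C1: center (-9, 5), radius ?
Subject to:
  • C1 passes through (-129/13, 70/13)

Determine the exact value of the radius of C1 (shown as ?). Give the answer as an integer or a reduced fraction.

1

1. [C1∋P]  r_C1² − 1 = 0  ⇒  r_C1 = 1 (r>0 drops 1)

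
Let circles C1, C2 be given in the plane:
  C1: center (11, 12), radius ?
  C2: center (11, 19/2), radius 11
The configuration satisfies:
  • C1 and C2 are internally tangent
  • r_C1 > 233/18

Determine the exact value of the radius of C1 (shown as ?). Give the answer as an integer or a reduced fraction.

1. [int C1,C2]  r_C1² − 22r_C1 + 459/4 = 0  ⇒  r_C1 = 17/2 or 27/2
2. given r_C1 > 233/18: keep 27/2

27/2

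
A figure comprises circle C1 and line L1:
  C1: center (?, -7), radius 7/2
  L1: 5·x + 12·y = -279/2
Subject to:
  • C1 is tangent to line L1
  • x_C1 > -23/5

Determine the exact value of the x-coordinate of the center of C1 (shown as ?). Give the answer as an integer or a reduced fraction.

-2

1. [C1‖L1]  x_C1² + (111/5)x_C1 + 202/5 = 0  ⇒  x_C1 = -101/5 or -2
2. given x_C1 > -23/5: keep -2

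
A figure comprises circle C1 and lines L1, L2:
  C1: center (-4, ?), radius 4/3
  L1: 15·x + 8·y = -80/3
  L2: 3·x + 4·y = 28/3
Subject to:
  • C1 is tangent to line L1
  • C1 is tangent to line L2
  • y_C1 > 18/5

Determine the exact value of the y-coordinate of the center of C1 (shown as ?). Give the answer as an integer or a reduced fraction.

1. [C1‖L1]  y_C1² − (25/3)y_C1 + 28/3 = 0  ⇒  y_C1 = 4/3 or 7
2. [C1‖L2]  y_C1² − (32/3)y_C1 + 77/3 = 0  ⇒  y_C1 = 11/3 or 7

7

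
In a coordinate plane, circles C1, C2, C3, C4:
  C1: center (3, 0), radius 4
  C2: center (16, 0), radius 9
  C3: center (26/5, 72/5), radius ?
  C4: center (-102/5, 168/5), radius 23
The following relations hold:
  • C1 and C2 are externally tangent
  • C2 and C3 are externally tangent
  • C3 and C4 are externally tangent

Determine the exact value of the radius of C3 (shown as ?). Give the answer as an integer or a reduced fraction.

9

1. [ext C2·C3]  r_C3² + 18r_C3 − 243 = 0  ⇒  r_C3 = 9 (r>0 drops 1)
2. [ext C3·C4]  r_C3² + 46r_C3 − 495 = 0  ⇒  r_C3 = 9 (r>0 drops 1)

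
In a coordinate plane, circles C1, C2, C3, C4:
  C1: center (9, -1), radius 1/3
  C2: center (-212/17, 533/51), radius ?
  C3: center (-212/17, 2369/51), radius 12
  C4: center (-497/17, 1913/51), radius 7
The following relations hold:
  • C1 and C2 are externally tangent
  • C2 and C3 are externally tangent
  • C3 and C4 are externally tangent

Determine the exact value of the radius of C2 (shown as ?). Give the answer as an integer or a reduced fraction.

24

1. [ext C1·C2]  r_C2² + (2/3)r_C2 − 592 = 0  ⇒  r_C2 = 24 (r>0 drops 1)
2. [ext C2·C3]  r_C2² + 24r_C2 − 1152 = 0  ⇒  r_C2 = 24 (r>0 drops 1)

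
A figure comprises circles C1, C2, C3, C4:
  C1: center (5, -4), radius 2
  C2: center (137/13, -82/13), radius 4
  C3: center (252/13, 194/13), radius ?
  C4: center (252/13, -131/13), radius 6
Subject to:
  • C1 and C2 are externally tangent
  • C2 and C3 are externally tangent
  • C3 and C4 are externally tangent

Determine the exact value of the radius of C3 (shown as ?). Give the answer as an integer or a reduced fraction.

1. [ext C2·C3]  r_C3² + 8r_C3 − 513 = 0  ⇒  r_C3 = 19 (r>0 drops 1)
2. [ext C3·C4]  r_C3² + 12r_C3 − 589 = 0  ⇒  r_C3 = 19 (r>0 drops 1)

19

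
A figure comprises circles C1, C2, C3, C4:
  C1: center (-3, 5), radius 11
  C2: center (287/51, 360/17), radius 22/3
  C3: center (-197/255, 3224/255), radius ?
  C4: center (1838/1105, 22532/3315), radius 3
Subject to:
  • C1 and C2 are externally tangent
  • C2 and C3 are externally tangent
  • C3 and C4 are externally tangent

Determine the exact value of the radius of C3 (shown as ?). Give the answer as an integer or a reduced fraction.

10/3

1. [ext C2·C3]  r_C3² + (44/3)r_C3 − 60 = 0  ⇒  r_C3 = 10/3 (r>0 drops 1)
2. [ext C3·C4]  r_C3² + 6r_C3 − 280/9 = 0  ⇒  r_C3 = 10/3 (r>0 drops 1)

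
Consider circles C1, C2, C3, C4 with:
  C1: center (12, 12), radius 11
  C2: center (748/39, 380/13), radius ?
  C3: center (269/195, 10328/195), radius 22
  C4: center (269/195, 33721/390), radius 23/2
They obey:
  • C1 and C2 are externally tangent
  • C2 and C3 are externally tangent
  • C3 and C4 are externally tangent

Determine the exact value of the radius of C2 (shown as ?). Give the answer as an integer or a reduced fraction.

23/3

1. [ext C1·C2]  r_C2² + 22r_C2 − 2047/9 = 0  ⇒  r_C2 = 23/3 (r>0 drops 1)
2. [ext C2·C3]  r_C2² + 44r_C2 − 3565/9 = 0  ⇒  r_C2 = 23/3 (r>0 drops 1)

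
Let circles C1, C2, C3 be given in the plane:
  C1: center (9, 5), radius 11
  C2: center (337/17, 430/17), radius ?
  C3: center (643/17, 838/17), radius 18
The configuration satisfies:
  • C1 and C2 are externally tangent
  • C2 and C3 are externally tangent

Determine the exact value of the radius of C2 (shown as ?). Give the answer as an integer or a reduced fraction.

1. [ext C1·C2]  r_C2² + 22r_C2 − 408 = 0  ⇒  r_C2 = 12 (r>0 drops 1)
2. [ext C2·C3]  r_C2² + 36r_C2 − 576 = 0  ⇒  r_C2 = 12 (r>0 drops 1)

12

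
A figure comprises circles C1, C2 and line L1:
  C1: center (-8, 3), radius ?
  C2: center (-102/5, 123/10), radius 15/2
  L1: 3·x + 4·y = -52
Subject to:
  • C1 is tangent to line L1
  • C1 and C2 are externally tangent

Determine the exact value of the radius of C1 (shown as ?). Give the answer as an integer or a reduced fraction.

1. [C1‖L1]  r_C1² − 64 = 0  ⇒  r_C1 = 8 (r>0 drops 1)
2. [ext C1·C2]  r_C1² + 15r_C1 − 184 = 0  ⇒  r_C1 = 8 (r>0 drops 1)

8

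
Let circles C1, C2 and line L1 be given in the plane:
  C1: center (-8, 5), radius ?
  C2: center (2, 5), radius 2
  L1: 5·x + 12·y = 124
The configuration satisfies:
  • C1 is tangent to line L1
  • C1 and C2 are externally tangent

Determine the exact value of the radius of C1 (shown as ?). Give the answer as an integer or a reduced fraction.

8

1. [C1‖L1]  r_C1² − 64 = 0  ⇒  r_C1 = 8 (r>0 drops 1)
2. [ext C1·C2]  r_C1² + 4r_C1 − 96 = 0  ⇒  r_C1 = 8 (r>0 drops 1)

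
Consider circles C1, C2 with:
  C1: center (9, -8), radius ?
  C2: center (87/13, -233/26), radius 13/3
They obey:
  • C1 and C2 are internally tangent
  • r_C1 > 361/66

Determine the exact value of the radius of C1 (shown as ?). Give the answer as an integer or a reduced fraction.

1. [int C1,C2]  r_C1² − (26/3)r_C1 + 451/36 = 0  ⇒  r_C1 = 11/6 or 41/6
2. given r_C1 > 361/66: keep 41/6

41/6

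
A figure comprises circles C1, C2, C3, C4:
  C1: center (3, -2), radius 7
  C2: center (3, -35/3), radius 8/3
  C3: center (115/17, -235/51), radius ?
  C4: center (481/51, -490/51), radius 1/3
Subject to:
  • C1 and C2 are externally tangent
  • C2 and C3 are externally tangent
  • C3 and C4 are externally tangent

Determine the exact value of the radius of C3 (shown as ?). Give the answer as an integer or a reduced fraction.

16/3

1. [ext C2·C3]  r_C3² + (16/3)r_C3 − 512/9 = 0  ⇒  r_C3 = 16/3 (r>0 drops 1)
2. [ext C3·C4]  r_C3² + (2/3)r_C3 − 32 = 0  ⇒  r_C3 = 16/3 (r>0 drops 1)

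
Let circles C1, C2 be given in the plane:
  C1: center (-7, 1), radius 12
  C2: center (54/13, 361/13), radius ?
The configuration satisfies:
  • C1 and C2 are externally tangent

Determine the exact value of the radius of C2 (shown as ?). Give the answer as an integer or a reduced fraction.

1. [ext C1·C2]  r_C2² + 24r_C2 − 697 = 0  ⇒  r_C2 = 17 (r>0 drops 1)

17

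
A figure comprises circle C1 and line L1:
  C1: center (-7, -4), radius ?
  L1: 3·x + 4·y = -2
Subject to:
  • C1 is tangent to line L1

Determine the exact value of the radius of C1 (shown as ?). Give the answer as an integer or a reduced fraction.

1. [C1‖L1]  r_C1² − 49 = 0  ⇒  r_C1 = 7 (r>0 drops 1)

7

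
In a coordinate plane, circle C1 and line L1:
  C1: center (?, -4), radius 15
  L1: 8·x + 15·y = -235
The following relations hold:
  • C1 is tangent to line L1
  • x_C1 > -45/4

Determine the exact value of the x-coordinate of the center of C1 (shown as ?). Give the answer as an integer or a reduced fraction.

10

1. [C1‖L1]  x_C1² + (175/4)x_C1 − 1075/2 = 0  ⇒  x_C1 = -215/4 or 10
2. given x_C1 > -45/4: keep 10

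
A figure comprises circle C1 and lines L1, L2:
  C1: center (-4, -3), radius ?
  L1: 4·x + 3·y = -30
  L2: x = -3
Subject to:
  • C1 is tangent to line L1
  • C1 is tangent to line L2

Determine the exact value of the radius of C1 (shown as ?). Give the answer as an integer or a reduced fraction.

1

1. [C1‖L1]  r_C1² − 1 = 0  ⇒  r_C1 = 1 (r>0 drops 1)
2. [C1‖L2]  r_C1² − 1 = 0  ⇒  r_C1 = 1 (r>0 drops 1)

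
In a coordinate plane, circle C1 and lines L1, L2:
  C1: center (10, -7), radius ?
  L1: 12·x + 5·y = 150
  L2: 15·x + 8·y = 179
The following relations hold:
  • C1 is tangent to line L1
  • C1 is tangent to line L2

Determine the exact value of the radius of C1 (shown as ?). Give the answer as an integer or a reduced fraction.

1. [C1‖L1]  r_C1² − 25 = 0  ⇒  r_C1 = 5 (r>0 drops 1)
2. [C1‖L2]  r_C1² − 25 = 0  ⇒  r_C1 = 5 (r>0 drops 1)

5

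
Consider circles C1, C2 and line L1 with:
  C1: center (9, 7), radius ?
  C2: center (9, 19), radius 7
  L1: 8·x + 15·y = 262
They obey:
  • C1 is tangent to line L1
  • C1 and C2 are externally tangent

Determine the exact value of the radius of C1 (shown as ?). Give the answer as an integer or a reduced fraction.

5

1. [C1‖L1]  r_C1² − 25 = 0  ⇒  r_C1 = 5 (r>0 drops 1)
2. [ext C1·C2]  r_C1² + 14r_C1 − 95 = 0  ⇒  r_C1 = 5 (r>0 drops 1)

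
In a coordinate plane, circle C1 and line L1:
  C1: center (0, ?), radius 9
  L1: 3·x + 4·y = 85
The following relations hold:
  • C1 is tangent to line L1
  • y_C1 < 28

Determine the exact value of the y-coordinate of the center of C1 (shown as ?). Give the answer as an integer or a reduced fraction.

10

1. [C1‖L1]  y_C1² − (85/2)y_C1 + 325 = 0  ⇒  y_C1 = 10 or 65/2
2. given y_C1 < 28: keep 10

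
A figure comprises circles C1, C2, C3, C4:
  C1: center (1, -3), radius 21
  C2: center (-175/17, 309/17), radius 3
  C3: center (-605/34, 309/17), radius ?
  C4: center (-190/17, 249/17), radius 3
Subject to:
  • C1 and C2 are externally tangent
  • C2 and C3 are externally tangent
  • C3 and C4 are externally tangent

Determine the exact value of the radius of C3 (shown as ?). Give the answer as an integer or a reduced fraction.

1. [ext C2·C3]  r_C3² + 6r_C3 − 189/4 = 0  ⇒  r_C3 = 9/2 (r>0 drops 1)
2. [ext C3·C4]  r_C3² + 6r_C3 − 189/4 = 0  ⇒  r_C3 = 9/2 (r>0 drops 1)

9/2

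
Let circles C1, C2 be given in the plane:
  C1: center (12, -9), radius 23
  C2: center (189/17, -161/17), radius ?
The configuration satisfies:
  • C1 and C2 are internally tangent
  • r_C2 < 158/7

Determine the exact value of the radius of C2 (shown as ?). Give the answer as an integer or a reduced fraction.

22

1. [int C1,C2]  r_C2² − 46r_C2 + 528 = 0  ⇒  r_C2 = 22 or 24
2. given r_C2 < 158/7: keep 22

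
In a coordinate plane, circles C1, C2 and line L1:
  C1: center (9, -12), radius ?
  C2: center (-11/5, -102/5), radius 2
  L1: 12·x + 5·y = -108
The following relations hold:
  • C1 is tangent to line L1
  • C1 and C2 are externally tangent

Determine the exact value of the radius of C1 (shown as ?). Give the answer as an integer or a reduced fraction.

1. [C1‖L1]  r_C1² − 144 = 0  ⇒  r_C1 = 12 (r>0 drops 1)
2. [ext C1·C2]  r_C1² + 4r_C1 − 192 = 0  ⇒  r_C1 = 12 (r>0 drops 1)

12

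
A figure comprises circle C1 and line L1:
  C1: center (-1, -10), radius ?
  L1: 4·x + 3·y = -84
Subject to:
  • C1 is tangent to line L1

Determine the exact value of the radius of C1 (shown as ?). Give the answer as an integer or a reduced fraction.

10

1. [C1‖L1]  r_C1² − 100 = 0  ⇒  r_C1 = 10 (r>0 drops 1)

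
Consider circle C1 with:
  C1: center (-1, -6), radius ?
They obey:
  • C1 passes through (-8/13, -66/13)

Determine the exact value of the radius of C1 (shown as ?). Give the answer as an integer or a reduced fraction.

1

1. [C1∋P]  r_C1² − 1 = 0  ⇒  r_C1 = 1 (r>0 drops 1)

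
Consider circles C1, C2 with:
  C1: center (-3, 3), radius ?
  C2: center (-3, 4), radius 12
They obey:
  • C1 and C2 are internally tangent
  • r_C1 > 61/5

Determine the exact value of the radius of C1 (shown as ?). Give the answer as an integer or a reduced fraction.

13

1. [int C1,C2]  r_C1² − 24r_C1 + 143 = 0  ⇒  r_C1 = 11 or 13
2. given r_C1 > 61/5: keep 13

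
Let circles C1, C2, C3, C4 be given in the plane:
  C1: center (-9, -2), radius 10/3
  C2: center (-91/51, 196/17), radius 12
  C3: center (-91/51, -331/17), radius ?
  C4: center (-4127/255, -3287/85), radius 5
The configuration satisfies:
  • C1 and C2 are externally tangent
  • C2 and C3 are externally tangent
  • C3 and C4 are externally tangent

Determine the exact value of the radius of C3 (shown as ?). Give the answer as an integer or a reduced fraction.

19

1. [ext C2·C3]  r_C3² + 24r_C3 − 817 = 0  ⇒  r_C3 = 19 (r>0 drops 1)
2. [ext C3·C4]  r_C3² + 10r_C3 − 551 = 0  ⇒  r_C3 = 19 (r>0 drops 1)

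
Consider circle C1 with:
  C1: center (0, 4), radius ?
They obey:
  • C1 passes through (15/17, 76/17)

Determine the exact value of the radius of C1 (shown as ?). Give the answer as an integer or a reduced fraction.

1. [C1∋P]  r_C1² − 1 = 0  ⇒  r_C1 = 1 (r>0 drops 1)

1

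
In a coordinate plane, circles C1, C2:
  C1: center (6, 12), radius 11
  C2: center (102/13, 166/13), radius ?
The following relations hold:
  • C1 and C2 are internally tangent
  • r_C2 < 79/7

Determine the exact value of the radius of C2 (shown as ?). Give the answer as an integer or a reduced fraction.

1. [int C1,C2]  r_C2² − 22r_C2 + 117 = 0  ⇒  r_C2 = 9 or 13
2. given r_C2 < 79/7: keep 9

9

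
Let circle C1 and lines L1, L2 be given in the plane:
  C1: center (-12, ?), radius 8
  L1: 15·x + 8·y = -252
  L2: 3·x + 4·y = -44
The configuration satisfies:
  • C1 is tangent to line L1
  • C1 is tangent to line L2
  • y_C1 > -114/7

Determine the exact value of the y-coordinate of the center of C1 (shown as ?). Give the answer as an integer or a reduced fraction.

1. [C1‖L1]  y_C1² + 18y_C1 − 208 = 0  ⇒  y_C1 = -26 or 8
2. [C1‖L2]  y_C1² + 4y_C1 − 96 = 0  ⇒  y_C1 = -12 or 8

8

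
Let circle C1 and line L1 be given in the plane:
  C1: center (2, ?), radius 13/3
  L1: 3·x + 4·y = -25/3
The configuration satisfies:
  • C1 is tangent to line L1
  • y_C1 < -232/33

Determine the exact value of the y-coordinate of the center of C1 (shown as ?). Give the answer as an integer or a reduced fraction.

-9

1. [C1‖L1]  y_C1² + (43/6)y_C1 − 33/2 = 0  ⇒  y_C1 = -9 or 11/6
2. given y_C1 < -232/33: keep -9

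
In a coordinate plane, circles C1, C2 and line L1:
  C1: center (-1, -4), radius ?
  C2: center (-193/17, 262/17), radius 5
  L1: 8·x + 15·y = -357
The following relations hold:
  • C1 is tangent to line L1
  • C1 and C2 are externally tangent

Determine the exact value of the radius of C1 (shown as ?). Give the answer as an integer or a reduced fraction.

1. [C1‖L1]  r_C1² − 289 = 0  ⇒  r_C1 = 17 (r>0 drops 1)
2. [ext C1·C2]  r_C1² + 10r_C1 − 459 = 0  ⇒  r_C1 = 17 (r>0 drops 1)

17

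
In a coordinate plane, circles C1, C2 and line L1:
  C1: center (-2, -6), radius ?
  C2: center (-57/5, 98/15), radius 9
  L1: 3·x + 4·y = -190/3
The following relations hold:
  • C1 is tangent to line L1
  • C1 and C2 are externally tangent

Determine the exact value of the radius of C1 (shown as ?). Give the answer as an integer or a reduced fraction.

1. [C1‖L1]  r_C1² − 400/9 = 0  ⇒  r_C1 = 20/3 (r>0 drops 1)
2. [ext C1·C2]  r_C1² + 18r_C1 − 1480/9 = 0  ⇒  r_C1 = 20/3 (r>0 drops 1)

20/3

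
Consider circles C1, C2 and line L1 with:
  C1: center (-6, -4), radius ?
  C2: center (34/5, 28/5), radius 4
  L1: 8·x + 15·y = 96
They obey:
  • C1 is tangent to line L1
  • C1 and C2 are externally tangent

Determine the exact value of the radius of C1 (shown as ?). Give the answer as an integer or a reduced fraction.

1. [C1‖L1]  r_C1² − 144 = 0  ⇒  r_C1 = 12 (r>0 drops 1)
2. [ext C1·C2]  r_C1² + 8r_C1 − 240 = 0  ⇒  r_C1 = 12 (r>0 drops 1)

12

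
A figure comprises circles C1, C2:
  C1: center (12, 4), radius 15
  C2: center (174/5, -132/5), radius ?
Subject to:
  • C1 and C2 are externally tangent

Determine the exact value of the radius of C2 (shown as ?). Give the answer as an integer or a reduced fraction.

23

1. [ext C1·C2]  r_C2² + 30r_C2 − 1219 = 0  ⇒  r_C2 = 23 (r>0 drops 1)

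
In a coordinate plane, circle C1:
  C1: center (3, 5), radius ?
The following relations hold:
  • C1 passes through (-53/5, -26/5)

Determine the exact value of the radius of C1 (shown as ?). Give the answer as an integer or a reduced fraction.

17

1. [C1∋P]  r_C1² − 289 = 0  ⇒  r_C1 = 17 (r>0 drops 1)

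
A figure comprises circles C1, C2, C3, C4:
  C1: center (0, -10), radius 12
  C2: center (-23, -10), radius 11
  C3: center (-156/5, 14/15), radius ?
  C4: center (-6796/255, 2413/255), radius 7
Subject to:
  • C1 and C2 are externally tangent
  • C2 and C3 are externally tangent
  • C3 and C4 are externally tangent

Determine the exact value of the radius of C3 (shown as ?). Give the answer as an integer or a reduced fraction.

1. [ext C2·C3]  r_C3² + 22r_C3 − 592/9 = 0  ⇒  r_C3 = 8/3 (r>0 drops 1)
2. [ext C3·C4]  r_C3² + 14r_C3 − 400/9 = 0  ⇒  r_C3 = 8/3 (r>0 drops 1)

8/3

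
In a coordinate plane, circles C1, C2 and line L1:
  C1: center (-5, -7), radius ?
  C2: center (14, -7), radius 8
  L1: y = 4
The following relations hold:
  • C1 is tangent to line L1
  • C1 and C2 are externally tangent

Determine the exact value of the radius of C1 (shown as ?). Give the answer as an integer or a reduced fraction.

1. [C1‖L1]  r_C1² − 121 = 0  ⇒  r_C1 = 11 (r>0 drops 1)
2. [ext C1·C2]  r_C1² + 16r_C1 − 297 = 0  ⇒  r_C1 = 11 (r>0 drops 1)

11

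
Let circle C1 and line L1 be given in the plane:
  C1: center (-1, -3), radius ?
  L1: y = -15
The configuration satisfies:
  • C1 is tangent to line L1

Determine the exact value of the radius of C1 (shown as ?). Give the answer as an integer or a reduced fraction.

12

1. [C1‖L1]  r_C1² − 144 = 0  ⇒  r_C1 = 12 (r>0 drops 1)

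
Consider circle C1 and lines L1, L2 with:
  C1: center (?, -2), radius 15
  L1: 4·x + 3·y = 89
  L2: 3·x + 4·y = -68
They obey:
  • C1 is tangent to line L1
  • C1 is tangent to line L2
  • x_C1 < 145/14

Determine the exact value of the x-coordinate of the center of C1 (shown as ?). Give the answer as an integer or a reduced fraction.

5

1. [C1‖L1]  x_C1² − (95/2)x_C1 + 425/2 = 0  ⇒  x_C1 = 5 or 85/2
2. [C1‖L2]  x_C1² + 40x_C1 − 225 = 0  ⇒  x_C1 = -45 or 5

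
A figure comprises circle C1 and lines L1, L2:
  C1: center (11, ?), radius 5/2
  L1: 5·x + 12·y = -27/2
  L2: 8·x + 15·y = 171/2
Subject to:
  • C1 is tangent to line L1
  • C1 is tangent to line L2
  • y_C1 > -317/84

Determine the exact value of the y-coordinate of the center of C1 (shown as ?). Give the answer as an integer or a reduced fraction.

-3

1. [C1‖L1]  y_C1² + (137/12)y_C1 + 101/4 = 0  ⇒  y_C1 = -101/12 or -3
2. [C1‖L2]  y_C1² + (1/3)y_C1 − 8 = 0  ⇒  y_C1 = -3 or 8/3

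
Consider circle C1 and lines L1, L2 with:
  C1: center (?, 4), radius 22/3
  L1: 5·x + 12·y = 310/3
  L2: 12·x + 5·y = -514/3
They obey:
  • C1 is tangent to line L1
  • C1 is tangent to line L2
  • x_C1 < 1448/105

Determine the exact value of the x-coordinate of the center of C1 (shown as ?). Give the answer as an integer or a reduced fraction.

1. [C1‖L1]  x_C1² − (332/15)x_C1 − 3616/15 = 0  ⇒  x_C1 = -8 or 452/15
2. [C1‖L2]  x_C1² + (287/9)x_C1 + 1720/9 = 0  ⇒  x_C1 = -215/9 or -8

-8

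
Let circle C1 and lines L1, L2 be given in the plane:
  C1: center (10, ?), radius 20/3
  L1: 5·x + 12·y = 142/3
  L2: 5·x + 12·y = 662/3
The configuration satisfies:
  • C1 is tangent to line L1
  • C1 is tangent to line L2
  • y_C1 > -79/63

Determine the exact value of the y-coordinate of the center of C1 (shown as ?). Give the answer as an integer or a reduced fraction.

1. [C1‖L1]  y_C1² + (4/9)y_C1 − 469/9 = 0  ⇒  y_C1 = -67/9 or 7
2. [C1‖L2]  y_C1² − (256/9)y_C1 + 1351/9 = 0  ⇒  y_C1 = 7 or 193/9

7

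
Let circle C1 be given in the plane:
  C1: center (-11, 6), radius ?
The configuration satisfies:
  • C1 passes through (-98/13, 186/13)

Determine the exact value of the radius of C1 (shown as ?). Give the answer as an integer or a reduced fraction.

9

1. [C1∋P]  r_C1² − 81 = 0  ⇒  r_C1 = 9 (r>0 drops 1)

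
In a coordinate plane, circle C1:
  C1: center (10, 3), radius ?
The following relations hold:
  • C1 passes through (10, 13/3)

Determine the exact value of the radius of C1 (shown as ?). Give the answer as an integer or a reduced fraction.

1. [C1∋P]  r_C1² − 16/9 = 0  ⇒  r_C1 = 4/3 (r>0 drops 1)

4/3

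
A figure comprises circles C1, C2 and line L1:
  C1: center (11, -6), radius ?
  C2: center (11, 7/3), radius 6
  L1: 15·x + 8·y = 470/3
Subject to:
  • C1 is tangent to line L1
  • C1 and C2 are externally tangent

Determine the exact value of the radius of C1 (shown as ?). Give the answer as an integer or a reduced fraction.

7/3

1. [C1‖L1]  r_C1² − 49/9 = 0  ⇒  r_C1 = 7/3 (r>0 drops 1)
2. [ext C1·C2]  r_C1² + 12r_C1 − 301/9 = 0  ⇒  r_C1 = 7/3 (r>0 drops 1)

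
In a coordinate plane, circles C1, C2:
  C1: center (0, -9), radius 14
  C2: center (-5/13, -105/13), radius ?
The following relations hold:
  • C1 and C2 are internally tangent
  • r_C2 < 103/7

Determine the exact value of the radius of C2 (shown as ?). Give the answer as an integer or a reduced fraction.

13

1. [int C1,C2]  r_C2² − 28r_C2 + 195 = 0  ⇒  r_C2 = 13 or 15
2. given r_C2 < 103/7: keep 13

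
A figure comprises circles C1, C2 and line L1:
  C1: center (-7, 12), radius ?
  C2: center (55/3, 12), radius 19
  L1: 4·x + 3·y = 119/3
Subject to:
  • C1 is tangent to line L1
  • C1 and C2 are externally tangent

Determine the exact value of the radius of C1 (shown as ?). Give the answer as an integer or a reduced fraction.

19/3

1. [C1‖L1]  r_C1² − 361/9 = 0  ⇒  r_C1 = 19/3 (r>0 drops 1)
2. [ext C1·C2]  r_C1² + 38r_C1 − 2527/9 = 0  ⇒  r_C1 = 19/3 (r>0 drops 1)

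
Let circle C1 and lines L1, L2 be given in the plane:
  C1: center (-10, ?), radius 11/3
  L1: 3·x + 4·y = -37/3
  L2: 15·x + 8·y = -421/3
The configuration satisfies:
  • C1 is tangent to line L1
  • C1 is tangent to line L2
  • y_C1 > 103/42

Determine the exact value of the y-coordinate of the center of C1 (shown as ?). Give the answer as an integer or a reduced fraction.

1. [C1‖L1]  y_C1² − (53/6)y_C1 − 3/2 = 0  ⇒  y_C1 = -1/6 or 9
2. [C1‖L2]  y_C1² − (29/12)y_C1 − 237/4 = 0  ⇒  y_C1 = -79/12 or 9

9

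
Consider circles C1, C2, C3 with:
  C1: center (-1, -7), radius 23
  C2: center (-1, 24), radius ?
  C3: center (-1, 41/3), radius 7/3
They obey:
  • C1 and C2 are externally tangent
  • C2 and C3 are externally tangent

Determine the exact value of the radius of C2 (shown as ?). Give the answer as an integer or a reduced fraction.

8

1. [ext C1·C2]  r_C2² + 46r_C2 − 432 = 0  ⇒  r_C2 = 8 (r>0 drops 1)
2. [ext C2·C3]  r_C2² + (14/3)r_C2 − 304/3 = 0  ⇒  r_C2 = 8 (r>0 drops 1)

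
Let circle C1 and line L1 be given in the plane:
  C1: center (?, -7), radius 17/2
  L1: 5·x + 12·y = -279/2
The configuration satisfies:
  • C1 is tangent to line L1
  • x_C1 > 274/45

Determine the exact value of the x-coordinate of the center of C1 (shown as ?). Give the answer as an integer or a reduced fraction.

11

1. [C1‖L1]  x_C1² + (111/5)x_C1 − 1826/5 = 0  ⇒  x_C1 = -166/5 or 11
2. given x_C1 > 274/45: keep 11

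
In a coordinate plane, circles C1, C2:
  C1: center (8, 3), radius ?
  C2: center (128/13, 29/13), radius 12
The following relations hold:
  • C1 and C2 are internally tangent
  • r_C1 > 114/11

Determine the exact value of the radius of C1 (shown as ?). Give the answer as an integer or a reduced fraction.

14

1. [int C1,C2]  r_C1² − 24r_C1 + 140 = 0  ⇒  r_C1 = 10 or 14
2. given r_C1 > 114/11: keep 14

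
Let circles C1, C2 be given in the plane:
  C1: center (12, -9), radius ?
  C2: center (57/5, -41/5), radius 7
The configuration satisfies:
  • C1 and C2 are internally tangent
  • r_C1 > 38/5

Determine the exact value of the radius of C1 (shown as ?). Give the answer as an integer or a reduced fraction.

1. [int C1,C2]  r_C1² − 14r_C1 + 48 = 0  ⇒  r_C1 = 6 or 8
2. given r_C1 > 38/5: keep 8

8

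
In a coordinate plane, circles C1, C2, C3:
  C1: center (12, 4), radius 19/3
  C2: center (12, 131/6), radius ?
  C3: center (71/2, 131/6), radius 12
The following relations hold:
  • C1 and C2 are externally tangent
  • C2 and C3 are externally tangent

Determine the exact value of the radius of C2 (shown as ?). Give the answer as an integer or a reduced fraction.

1. [ext C1·C2]  r_C2² + (38/3)r_C2 − 3335/12 = 0  ⇒  r_C2 = 23/2 (r>0 drops 1)
2. [ext C2·C3]  r_C2² + 24r_C2 − 1633/4 = 0  ⇒  r_C2 = 23/2 (r>0 drops 1)

23/2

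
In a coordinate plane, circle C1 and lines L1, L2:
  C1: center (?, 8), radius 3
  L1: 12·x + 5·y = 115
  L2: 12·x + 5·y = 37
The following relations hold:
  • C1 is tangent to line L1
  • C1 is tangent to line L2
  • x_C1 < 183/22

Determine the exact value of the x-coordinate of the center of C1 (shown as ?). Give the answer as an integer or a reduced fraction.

1. [C1‖L1]  x_C1² − (25/2)x_C1 + 57/2 = 0  ⇒  x_C1 = 3 or 19/2
2. [C1‖L2]  x_C1² + (1/2)x_C1 − 21/2 = 0  ⇒  x_C1 = -7/2 or 3

3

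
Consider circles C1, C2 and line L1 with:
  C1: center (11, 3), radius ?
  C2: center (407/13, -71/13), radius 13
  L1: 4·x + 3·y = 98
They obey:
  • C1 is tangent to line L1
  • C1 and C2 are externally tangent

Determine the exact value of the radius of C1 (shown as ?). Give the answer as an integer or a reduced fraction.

1. [C1‖L1]  r_C1² − 81 = 0  ⇒  r_C1 = 9 (r>0 drops 1)
2. [ext C1·C2]  r_C1² + 26r_C1 − 315 = 0  ⇒  r_C1 = 9 (r>0 drops 1)

9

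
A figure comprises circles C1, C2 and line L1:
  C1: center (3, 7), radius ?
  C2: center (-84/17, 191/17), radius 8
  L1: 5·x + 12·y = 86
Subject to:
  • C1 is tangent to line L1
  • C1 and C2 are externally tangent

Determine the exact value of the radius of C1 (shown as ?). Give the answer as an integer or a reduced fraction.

1

1. [C1‖L1]  r_C1² − 1 = 0  ⇒  r_C1 = 1 (r>0 drops 1)
2. [ext C1·C2]  r_C1² + 16r_C1 − 17 = 0  ⇒  r_C1 = 1 (r>0 drops 1)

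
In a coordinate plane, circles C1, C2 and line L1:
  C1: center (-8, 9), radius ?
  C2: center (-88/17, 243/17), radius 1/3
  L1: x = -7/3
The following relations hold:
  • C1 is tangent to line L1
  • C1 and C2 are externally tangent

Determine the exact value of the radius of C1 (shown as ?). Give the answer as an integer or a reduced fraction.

1. [C1‖L1]  r_C1² − 289/9 = 0  ⇒  r_C1 = 17/3 (r>0 drops 1)
2. [ext C1·C2]  r_C1² + (2/3)r_C1 − 323/9 = 0  ⇒  r_C1 = 17/3 (r>0 drops 1)

17/3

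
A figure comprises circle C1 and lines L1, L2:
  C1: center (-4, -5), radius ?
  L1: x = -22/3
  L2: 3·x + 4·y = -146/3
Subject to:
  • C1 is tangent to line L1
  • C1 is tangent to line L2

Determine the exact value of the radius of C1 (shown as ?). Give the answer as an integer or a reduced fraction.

1. [C1‖L1]  r_C1² − 100/9 = 0  ⇒  r_C1 = 10/3 (r>0 drops 1)
2. [C1‖L2]  r_C1² − 100/9 = 0  ⇒  r_C1 = 10/3 (r>0 drops 1)

10/3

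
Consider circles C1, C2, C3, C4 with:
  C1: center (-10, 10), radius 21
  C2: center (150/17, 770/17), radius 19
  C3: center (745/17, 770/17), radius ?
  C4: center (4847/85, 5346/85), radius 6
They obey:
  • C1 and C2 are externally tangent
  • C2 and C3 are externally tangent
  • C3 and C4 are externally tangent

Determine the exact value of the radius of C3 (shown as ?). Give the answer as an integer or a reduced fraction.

1. [ext C2·C3]  r_C3² + 38r_C3 − 864 = 0  ⇒  r_C3 = 16 (r>0 drops 1)
2. [ext C3·C4]  r_C3² + 12r_C3 − 448 = 0  ⇒  r_C3 = 16 (r>0 drops 1)

16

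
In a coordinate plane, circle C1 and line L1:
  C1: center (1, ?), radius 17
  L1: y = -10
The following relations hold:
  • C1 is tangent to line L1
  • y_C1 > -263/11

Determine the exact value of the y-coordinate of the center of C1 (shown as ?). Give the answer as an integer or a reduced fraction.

7

1. [C1‖L1]  y_C1² + 20y_C1 − 189 = 0  ⇒  y_C1 = -27 or 7
2. given y_C1 > -263/11: keep 7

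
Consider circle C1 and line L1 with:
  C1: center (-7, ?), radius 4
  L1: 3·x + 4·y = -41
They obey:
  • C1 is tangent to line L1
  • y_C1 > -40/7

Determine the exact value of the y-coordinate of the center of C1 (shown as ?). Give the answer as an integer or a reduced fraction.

1. [C1‖L1]  y_C1² + 10y_C1 = 0  ⇒  y_C1 = -10 or 0
2. given y_C1 > -40/7: keep 0

0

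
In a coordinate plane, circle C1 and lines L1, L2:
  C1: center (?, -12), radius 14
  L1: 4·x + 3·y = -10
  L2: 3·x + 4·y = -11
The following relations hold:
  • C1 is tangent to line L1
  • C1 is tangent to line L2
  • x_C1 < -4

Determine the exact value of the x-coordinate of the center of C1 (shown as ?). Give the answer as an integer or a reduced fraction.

1. [C1‖L1]  x_C1² − 13x_C1 − 264 = 0  ⇒  x_C1 = -11 or 24
2. [C1‖L2]  x_C1² − (74/3)x_C1 − 1177/3 = 0  ⇒  x_C1 = -11 or 107/3

-11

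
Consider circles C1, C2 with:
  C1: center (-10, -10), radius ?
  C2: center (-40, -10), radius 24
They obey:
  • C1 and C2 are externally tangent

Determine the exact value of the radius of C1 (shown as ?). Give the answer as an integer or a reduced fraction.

6

1. [ext C1·C2]  r_C1² + 48r_C1 − 324 = 0  ⇒  r_C1 = 6 (r>0 drops 1)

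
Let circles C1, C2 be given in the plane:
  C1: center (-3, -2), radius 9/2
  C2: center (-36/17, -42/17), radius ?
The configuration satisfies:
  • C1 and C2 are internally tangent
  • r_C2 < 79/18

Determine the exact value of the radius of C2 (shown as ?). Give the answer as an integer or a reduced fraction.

7/2

1. [int C1,C2]  r_C2² − 9r_C2 + 77/4 = 0  ⇒  r_C2 = 7/2 or 11/2
2. given r_C2 < 79/18: keep 7/2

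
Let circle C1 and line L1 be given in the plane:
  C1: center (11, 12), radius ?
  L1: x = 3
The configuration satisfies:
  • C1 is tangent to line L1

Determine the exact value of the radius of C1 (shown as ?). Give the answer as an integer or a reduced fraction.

1. [C1‖L1]  r_C1² − 64 = 0  ⇒  r_C1 = 8 (r>0 drops 1)

8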